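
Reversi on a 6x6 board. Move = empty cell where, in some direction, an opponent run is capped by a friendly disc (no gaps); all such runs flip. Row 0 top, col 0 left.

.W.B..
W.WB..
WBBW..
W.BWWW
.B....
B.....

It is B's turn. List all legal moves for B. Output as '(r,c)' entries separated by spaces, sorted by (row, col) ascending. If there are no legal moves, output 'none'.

Answer: (0,2) (1,1) (1,4) (2,4) (4,3) (4,4)

Derivation:
(0,0): no bracket -> illegal
(0,2): flips 1 -> legal
(1,1): flips 1 -> legal
(1,4): flips 1 -> legal
(2,4): flips 1 -> legal
(2,5): no bracket -> illegal
(3,1): no bracket -> illegal
(4,0): no bracket -> illegal
(4,2): no bracket -> illegal
(4,3): flips 2 -> legal
(4,4): flips 1 -> legal
(4,5): no bracket -> illegal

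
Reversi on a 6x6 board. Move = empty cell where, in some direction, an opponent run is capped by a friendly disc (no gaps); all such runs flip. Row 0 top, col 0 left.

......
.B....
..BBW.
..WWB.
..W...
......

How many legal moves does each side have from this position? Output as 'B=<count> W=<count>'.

Answer: B=7 W=7

Derivation:
-- B to move --
(1,3): no bracket -> illegal
(1,4): flips 1 -> legal
(1,5): no bracket -> illegal
(2,1): no bracket -> illegal
(2,5): flips 1 -> legal
(3,1): flips 2 -> legal
(3,5): no bracket -> illegal
(4,1): flips 1 -> legal
(4,3): flips 1 -> legal
(4,4): flips 1 -> legal
(5,1): no bracket -> illegal
(5,2): flips 2 -> legal
(5,3): no bracket -> illegal
B mobility = 7
-- W to move --
(0,0): flips 2 -> legal
(0,1): no bracket -> illegal
(0,2): no bracket -> illegal
(1,0): no bracket -> illegal
(1,2): flips 1 -> legal
(1,3): flips 1 -> legal
(1,4): flips 1 -> legal
(2,0): no bracket -> illegal
(2,1): flips 2 -> legal
(2,5): no bracket -> illegal
(3,1): no bracket -> illegal
(3,5): flips 1 -> legal
(4,3): no bracket -> illegal
(4,4): flips 1 -> legal
(4,5): no bracket -> illegal
W mobility = 7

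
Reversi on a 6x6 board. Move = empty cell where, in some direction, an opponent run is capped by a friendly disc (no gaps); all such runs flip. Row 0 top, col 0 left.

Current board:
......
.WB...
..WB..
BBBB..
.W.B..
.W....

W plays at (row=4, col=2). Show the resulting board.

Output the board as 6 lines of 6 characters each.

Place W at (4,2); scan 8 dirs for brackets.
Dir NW: opp run (3,1), next='.' -> no flip
Dir N: opp run (3,2) capped by W -> flip
Dir NE: opp run (3,3), next='.' -> no flip
Dir W: first cell 'W' (not opp) -> no flip
Dir E: opp run (4,3), next='.' -> no flip
Dir SW: first cell 'W' (not opp) -> no flip
Dir S: first cell '.' (not opp) -> no flip
Dir SE: first cell '.' (not opp) -> no flip
All flips: (3,2)

Answer: ......
.WB...
..WB..
BBWB..
.WWB..
.W....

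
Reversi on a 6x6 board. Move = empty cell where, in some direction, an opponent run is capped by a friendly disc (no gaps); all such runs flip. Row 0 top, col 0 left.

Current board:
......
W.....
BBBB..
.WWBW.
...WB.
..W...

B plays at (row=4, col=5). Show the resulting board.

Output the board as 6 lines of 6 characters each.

Place B at (4,5); scan 8 dirs for brackets.
Dir NW: opp run (3,4) capped by B -> flip
Dir N: first cell '.' (not opp) -> no flip
Dir NE: edge -> no flip
Dir W: first cell 'B' (not opp) -> no flip
Dir E: edge -> no flip
Dir SW: first cell '.' (not opp) -> no flip
Dir S: first cell '.' (not opp) -> no flip
Dir SE: edge -> no flip
All flips: (3,4)

Answer: ......
W.....
BBBB..
.WWBB.
...WBB
..W...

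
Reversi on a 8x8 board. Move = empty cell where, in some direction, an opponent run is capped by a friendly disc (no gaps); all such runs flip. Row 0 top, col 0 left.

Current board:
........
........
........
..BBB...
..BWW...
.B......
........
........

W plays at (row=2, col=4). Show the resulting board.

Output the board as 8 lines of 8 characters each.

Answer: ........
........
....W...
..BBW...
..BWW...
.B......
........
........

Derivation:
Place W at (2,4); scan 8 dirs for brackets.
Dir NW: first cell '.' (not opp) -> no flip
Dir N: first cell '.' (not opp) -> no flip
Dir NE: first cell '.' (not opp) -> no flip
Dir W: first cell '.' (not opp) -> no flip
Dir E: first cell '.' (not opp) -> no flip
Dir SW: opp run (3,3) (4,2) (5,1), next='.' -> no flip
Dir S: opp run (3,4) capped by W -> flip
Dir SE: first cell '.' (not opp) -> no flip
All flips: (3,4)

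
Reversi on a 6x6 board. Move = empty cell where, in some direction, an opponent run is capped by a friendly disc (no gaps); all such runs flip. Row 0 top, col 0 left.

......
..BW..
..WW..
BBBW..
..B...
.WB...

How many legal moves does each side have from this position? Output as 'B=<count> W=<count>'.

-- B to move --
(0,2): no bracket -> illegal
(0,3): no bracket -> illegal
(0,4): flips 2 -> legal
(1,1): no bracket -> illegal
(1,4): flips 2 -> legal
(2,1): no bracket -> illegal
(2,4): flips 1 -> legal
(3,4): flips 2 -> legal
(4,0): no bracket -> illegal
(4,1): no bracket -> illegal
(4,3): no bracket -> illegal
(4,4): no bracket -> illegal
(5,0): flips 1 -> legal
B mobility = 5
-- W to move --
(0,1): flips 1 -> legal
(0,2): flips 1 -> legal
(0,3): no bracket -> illegal
(1,1): flips 1 -> legal
(2,0): no bracket -> illegal
(2,1): no bracket -> illegal
(4,0): flips 1 -> legal
(4,1): flips 1 -> legal
(4,3): no bracket -> illegal
(5,3): flips 1 -> legal
W mobility = 6

Answer: B=5 W=6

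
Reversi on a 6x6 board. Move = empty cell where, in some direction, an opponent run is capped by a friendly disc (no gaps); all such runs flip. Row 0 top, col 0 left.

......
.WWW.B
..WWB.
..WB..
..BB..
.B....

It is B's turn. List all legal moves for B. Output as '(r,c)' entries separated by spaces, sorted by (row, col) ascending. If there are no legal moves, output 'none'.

(0,0): flips 2 -> legal
(0,1): no bracket -> illegal
(0,2): flips 4 -> legal
(0,3): flips 2 -> legal
(0,4): no bracket -> illegal
(1,0): no bracket -> illegal
(1,4): no bracket -> illegal
(2,0): no bracket -> illegal
(2,1): flips 3 -> legal
(3,1): flips 1 -> legal
(3,4): no bracket -> illegal
(4,1): no bracket -> illegal

Answer: (0,0) (0,2) (0,3) (2,1) (3,1)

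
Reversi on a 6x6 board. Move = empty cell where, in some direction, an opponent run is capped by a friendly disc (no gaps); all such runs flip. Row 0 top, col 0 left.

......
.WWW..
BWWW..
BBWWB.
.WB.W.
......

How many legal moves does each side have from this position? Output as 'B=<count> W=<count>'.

-- B to move --
(0,0): no bracket -> illegal
(0,1): flips 4 -> legal
(0,2): flips 4 -> legal
(0,3): flips 2 -> legal
(0,4): flips 2 -> legal
(1,0): no bracket -> illegal
(1,4): no bracket -> illegal
(2,4): flips 4 -> legal
(3,5): no bracket -> illegal
(4,0): flips 1 -> legal
(4,3): no bracket -> illegal
(4,5): no bracket -> illegal
(5,0): no bracket -> illegal
(5,1): flips 1 -> legal
(5,2): flips 1 -> legal
(5,3): no bracket -> illegal
(5,4): flips 1 -> legal
(5,5): no bracket -> illegal
B mobility = 9
-- W to move --
(1,0): no bracket -> illegal
(2,4): flips 1 -> legal
(2,5): no bracket -> illegal
(3,5): flips 1 -> legal
(4,0): flips 1 -> legal
(4,3): flips 1 -> legal
(4,5): flips 1 -> legal
(5,1): flips 1 -> legal
(5,2): flips 1 -> legal
(5,3): no bracket -> illegal
W mobility = 7

Answer: B=9 W=7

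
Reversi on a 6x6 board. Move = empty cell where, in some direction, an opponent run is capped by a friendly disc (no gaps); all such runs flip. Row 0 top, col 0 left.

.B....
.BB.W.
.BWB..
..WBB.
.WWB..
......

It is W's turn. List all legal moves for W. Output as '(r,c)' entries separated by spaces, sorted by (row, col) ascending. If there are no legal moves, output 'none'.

(0,0): flips 1 -> legal
(0,2): flips 1 -> legal
(0,3): no bracket -> illegal
(1,0): flips 1 -> legal
(1,3): no bracket -> illegal
(2,0): flips 1 -> legal
(2,4): flips 2 -> legal
(2,5): no bracket -> illegal
(3,0): no bracket -> illegal
(3,1): no bracket -> illegal
(3,5): flips 2 -> legal
(4,4): flips 2 -> legal
(4,5): no bracket -> illegal
(5,2): no bracket -> illegal
(5,3): no bracket -> illegal
(5,4): flips 1 -> legal

Answer: (0,0) (0,2) (1,0) (2,0) (2,4) (3,5) (4,4) (5,4)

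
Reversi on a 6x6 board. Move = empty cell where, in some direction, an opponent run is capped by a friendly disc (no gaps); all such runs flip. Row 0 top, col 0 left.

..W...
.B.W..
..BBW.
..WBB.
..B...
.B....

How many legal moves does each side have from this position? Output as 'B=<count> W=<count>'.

-- B to move --
(0,1): no bracket -> illegal
(0,3): flips 1 -> legal
(0,4): flips 1 -> legal
(1,2): no bracket -> illegal
(1,4): flips 1 -> legal
(1,5): flips 1 -> legal
(2,1): no bracket -> illegal
(2,5): flips 1 -> legal
(3,1): flips 1 -> legal
(3,5): no bracket -> illegal
(4,1): flips 1 -> legal
(4,3): no bracket -> illegal
B mobility = 7
-- W to move --
(0,0): no bracket -> illegal
(0,1): no bracket -> illegal
(1,0): no bracket -> illegal
(1,2): flips 1 -> legal
(1,4): flips 1 -> legal
(2,0): flips 1 -> legal
(2,1): flips 2 -> legal
(2,5): no bracket -> illegal
(3,1): flips 1 -> legal
(3,5): flips 2 -> legal
(4,0): no bracket -> illegal
(4,1): no bracket -> illegal
(4,3): flips 2 -> legal
(4,4): flips 1 -> legal
(4,5): no bracket -> illegal
(5,0): no bracket -> illegal
(5,2): flips 1 -> legal
(5,3): no bracket -> illegal
W mobility = 9

Answer: B=7 W=9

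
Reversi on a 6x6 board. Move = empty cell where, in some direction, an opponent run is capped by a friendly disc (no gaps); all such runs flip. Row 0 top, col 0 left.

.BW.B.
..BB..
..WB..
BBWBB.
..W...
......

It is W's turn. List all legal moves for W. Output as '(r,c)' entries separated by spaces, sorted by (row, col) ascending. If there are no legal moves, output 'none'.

Answer: (0,0) (1,4) (2,0) (2,4) (3,5) (4,0) (4,4)

Derivation:
(0,0): flips 1 -> legal
(0,3): no bracket -> illegal
(0,5): no bracket -> illegal
(1,0): no bracket -> illegal
(1,1): no bracket -> illegal
(1,4): flips 1 -> legal
(1,5): no bracket -> illegal
(2,0): flips 1 -> legal
(2,1): no bracket -> illegal
(2,4): flips 3 -> legal
(2,5): no bracket -> illegal
(3,5): flips 2 -> legal
(4,0): flips 1 -> legal
(4,1): no bracket -> illegal
(4,3): no bracket -> illegal
(4,4): flips 1 -> legal
(4,5): no bracket -> illegal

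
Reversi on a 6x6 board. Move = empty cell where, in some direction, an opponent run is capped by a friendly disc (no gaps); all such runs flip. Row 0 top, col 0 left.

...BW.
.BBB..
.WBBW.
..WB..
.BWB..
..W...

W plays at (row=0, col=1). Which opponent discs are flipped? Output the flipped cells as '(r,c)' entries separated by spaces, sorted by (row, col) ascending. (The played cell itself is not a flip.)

Answer: (1,1)

Derivation:
Dir NW: edge -> no flip
Dir N: edge -> no flip
Dir NE: edge -> no flip
Dir W: first cell '.' (not opp) -> no flip
Dir E: first cell '.' (not opp) -> no flip
Dir SW: first cell '.' (not opp) -> no flip
Dir S: opp run (1,1) capped by W -> flip
Dir SE: opp run (1,2) (2,3), next='.' -> no flip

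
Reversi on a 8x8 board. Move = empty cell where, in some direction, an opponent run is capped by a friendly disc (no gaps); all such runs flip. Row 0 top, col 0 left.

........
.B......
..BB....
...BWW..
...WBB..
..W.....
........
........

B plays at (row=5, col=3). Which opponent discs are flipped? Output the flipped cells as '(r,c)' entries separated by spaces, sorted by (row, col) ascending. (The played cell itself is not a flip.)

Answer: (4,3)

Derivation:
Dir NW: first cell '.' (not opp) -> no flip
Dir N: opp run (4,3) capped by B -> flip
Dir NE: first cell 'B' (not opp) -> no flip
Dir W: opp run (5,2), next='.' -> no flip
Dir E: first cell '.' (not opp) -> no flip
Dir SW: first cell '.' (not opp) -> no flip
Dir S: first cell '.' (not opp) -> no flip
Dir SE: first cell '.' (not opp) -> no flip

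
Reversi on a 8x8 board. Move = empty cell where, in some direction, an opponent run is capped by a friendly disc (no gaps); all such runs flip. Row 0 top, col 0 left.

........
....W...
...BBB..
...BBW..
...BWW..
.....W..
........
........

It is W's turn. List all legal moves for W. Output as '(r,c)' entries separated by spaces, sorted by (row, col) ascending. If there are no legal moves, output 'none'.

Answer: (1,2) (1,3) (1,5) (2,2) (3,2) (3,6) (4,2)

Derivation:
(1,2): flips 2 -> legal
(1,3): flips 1 -> legal
(1,5): flips 1 -> legal
(1,6): no bracket -> illegal
(2,2): flips 1 -> legal
(2,6): no bracket -> illegal
(3,2): flips 3 -> legal
(3,6): flips 1 -> legal
(4,2): flips 1 -> legal
(5,2): no bracket -> illegal
(5,3): no bracket -> illegal
(5,4): no bracket -> illegal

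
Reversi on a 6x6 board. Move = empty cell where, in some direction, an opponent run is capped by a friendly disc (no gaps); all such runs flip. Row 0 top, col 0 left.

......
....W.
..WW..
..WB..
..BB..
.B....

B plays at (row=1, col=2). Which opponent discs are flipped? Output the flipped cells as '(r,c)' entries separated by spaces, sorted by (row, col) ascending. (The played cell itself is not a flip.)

Dir NW: first cell '.' (not opp) -> no flip
Dir N: first cell '.' (not opp) -> no flip
Dir NE: first cell '.' (not opp) -> no flip
Dir W: first cell '.' (not opp) -> no flip
Dir E: first cell '.' (not opp) -> no flip
Dir SW: first cell '.' (not opp) -> no flip
Dir S: opp run (2,2) (3,2) capped by B -> flip
Dir SE: opp run (2,3), next='.' -> no flip

Answer: (2,2) (3,2)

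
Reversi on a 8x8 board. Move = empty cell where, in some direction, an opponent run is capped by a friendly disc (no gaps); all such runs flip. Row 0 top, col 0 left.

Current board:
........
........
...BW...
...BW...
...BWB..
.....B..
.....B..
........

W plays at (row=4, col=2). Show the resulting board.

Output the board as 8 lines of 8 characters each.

Place W at (4,2); scan 8 dirs for brackets.
Dir NW: first cell '.' (not opp) -> no flip
Dir N: first cell '.' (not opp) -> no flip
Dir NE: opp run (3,3) capped by W -> flip
Dir W: first cell '.' (not opp) -> no flip
Dir E: opp run (4,3) capped by W -> flip
Dir SW: first cell '.' (not opp) -> no flip
Dir S: first cell '.' (not opp) -> no flip
Dir SE: first cell '.' (not opp) -> no flip
All flips: (3,3) (4,3)

Answer: ........
........
...BW...
...WW...
..WWWB..
.....B..
.....B..
........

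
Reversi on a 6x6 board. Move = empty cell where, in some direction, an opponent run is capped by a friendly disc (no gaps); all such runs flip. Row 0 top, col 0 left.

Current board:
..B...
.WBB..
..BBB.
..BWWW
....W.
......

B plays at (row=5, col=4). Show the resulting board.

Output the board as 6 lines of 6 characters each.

Answer: ..B...
.WBB..
..BBB.
..BWBW
....B.
....B.

Derivation:
Place B at (5,4); scan 8 dirs for brackets.
Dir NW: first cell '.' (not opp) -> no flip
Dir N: opp run (4,4) (3,4) capped by B -> flip
Dir NE: first cell '.' (not opp) -> no flip
Dir W: first cell '.' (not opp) -> no flip
Dir E: first cell '.' (not opp) -> no flip
Dir SW: edge -> no flip
Dir S: edge -> no flip
Dir SE: edge -> no flip
All flips: (3,4) (4,4)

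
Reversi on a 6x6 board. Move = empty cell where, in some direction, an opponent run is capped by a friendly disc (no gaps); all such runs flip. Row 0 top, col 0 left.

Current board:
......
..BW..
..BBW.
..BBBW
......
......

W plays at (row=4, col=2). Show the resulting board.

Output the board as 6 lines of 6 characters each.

Answer: ......
..BW..
..BBW.
..BWBW
..W...
......

Derivation:
Place W at (4,2); scan 8 dirs for brackets.
Dir NW: first cell '.' (not opp) -> no flip
Dir N: opp run (3,2) (2,2) (1,2), next='.' -> no flip
Dir NE: opp run (3,3) capped by W -> flip
Dir W: first cell '.' (not opp) -> no flip
Dir E: first cell '.' (not opp) -> no flip
Dir SW: first cell '.' (not opp) -> no flip
Dir S: first cell '.' (not opp) -> no flip
Dir SE: first cell '.' (not opp) -> no flip
All flips: (3,3)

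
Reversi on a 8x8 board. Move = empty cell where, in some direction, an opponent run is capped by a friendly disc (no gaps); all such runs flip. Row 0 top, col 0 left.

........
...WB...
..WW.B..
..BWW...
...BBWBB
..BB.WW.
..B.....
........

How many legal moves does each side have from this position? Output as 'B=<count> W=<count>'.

-- B to move --
(0,2): no bracket -> illegal
(0,3): flips 3 -> legal
(0,4): no bracket -> illegal
(1,1): flips 2 -> legal
(1,2): flips 2 -> legal
(2,1): no bracket -> illegal
(2,4): flips 1 -> legal
(3,1): no bracket -> illegal
(3,5): flips 2 -> legal
(3,6): no bracket -> illegal
(4,2): no bracket -> illegal
(5,4): no bracket -> illegal
(5,7): no bracket -> illegal
(6,4): flips 1 -> legal
(6,5): flips 1 -> legal
(6,6): flips 2 -> legal
(6,7): no bracket -> illegal
B mobility = 8
-- W to move --
(0,3): no bracket -> illegal
(0,4): no bracket -> illegal
(0,5): flips 1 -> legal
(1,5): flips 1 -> legal
(1,6): flips 1 -> legal
(2,1): no bracket -> illegal
(2,4): no bracket -> illegal
(2,6): no bracket -> illegal
(3,1): flips 1 -> legal
(3,5): no bracket -> illegal
(3,6): flips 1 -> legal
(3,7): flips 1 -> legal
(4,1): flips 1 -> legal
(4,2): flips 3 -> legal
(5,1): no bracket -> illegal
(5,4): flips 1 -> legal
(5,7): no bracket -> illegal
(6,1): flips 2 -> legal
(6,3): flips 2 -> legal
(6,4): no bracket -> illegal
(7,1): no bracket -> illegal
(7,2): no bracket -> illegal
(7,3): no bracket -> illegal
W mobility = 11

Answer: B=8 W=11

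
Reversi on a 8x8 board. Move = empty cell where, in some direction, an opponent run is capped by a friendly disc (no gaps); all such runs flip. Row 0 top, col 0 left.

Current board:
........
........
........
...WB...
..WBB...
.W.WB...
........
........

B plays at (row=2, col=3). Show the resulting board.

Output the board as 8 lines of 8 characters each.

Answer: ........
........
...B....
...BB...
..WBB...
.W.WB...
........
........

Derivation:
Place B at (2,3); scan 8 dirs for brackets.
Dir NW: first cell '.' (not opp) -> no flip
Dir N: first cell '.' (not opp) -> no flip
Dir NE: first cell '.' (not opp) -> no flip
Dir W: first cell '.' (not opp) -> no flip
Dir E: first cell '.' (not opp) -> no flip
Dir SW: first cell '.' (not opp) -> no flip
Dir S: opp run (3,3) capped by B -> flip
Dir SE: first cell 'B' (not opp) -> no flip
All flips: (3,3)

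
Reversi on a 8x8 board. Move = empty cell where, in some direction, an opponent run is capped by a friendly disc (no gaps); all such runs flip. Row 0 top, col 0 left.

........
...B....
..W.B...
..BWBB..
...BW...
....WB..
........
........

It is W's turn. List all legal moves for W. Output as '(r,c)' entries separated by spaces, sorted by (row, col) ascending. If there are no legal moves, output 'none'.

(0,2): no bracket -> illegal
(0,3): no bracket -> illegal
(0,4): flips 1 -> legal
(1,2): no bracket -> illegal
(1,4): flips 2 -> legal
(1,5): flips 1 -> legal
(2,1): flips 2 -> legal
(2,3): no bracket -> illegal
(2,5): no bracket -> illegal
(2,6): flips 1 -> legal
(3,1): flips 1 -> legal
(3,6): flips 2 -> legal
(4,1): no bracket -> illegal
(4,2): flips 2 -> legal
(4,5): no bracket -> illegal
(4,6): no bracket -> illegal
(5,2): no bracket -> illegal
(5,3): flips 1 -> legal
(5,6): flips 1 -> legal
(6,4): no bracket -> illegal
(6,5): no bracket -> illegal
(6,6): flips 1 -> legal

Answer: (0,4) (1,4) (1,5) (2,1) (2,6) (3,1) (3,6) (4,2) (5,3) (5,6) (6,6)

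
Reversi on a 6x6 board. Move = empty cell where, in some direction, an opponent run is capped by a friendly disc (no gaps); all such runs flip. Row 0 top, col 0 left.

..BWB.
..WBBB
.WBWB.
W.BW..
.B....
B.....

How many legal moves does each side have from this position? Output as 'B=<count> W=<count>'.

Answer: B=7 W=8

Derivation:
-- B to move --
(0,1): no bracket -> illegal
(1,0): flips 1 -> legal
(1,1): flips 1 -> legal
(2,0): flips 1 -> legal
(3,1): no bracket -> illegal
(3,4): flips 1 -> legal
(4,0): no bracket -> illegal
(4,2): flips 1 -> legal
(4,3): flips 2 -> legal
(4,4): flips 1 -> legal
B mobility = 7
-- W to move --
(0,1): flips 1 -> legal
(0,5): flips 2 -> legal
(1,1): flips 1 -> legal
(2,5): flips 2 -> legal
(3,1): flips 1 -> legal
(3,4): no bracket -> illegal
(3,5): no bracket -> illegal
(4,0): no bracket -> illegal
(4,2): flips 2 -> legal
(4,3): flips 1 -> legal
(5,1): no bracket -> illegal
(5,2): flips 1 -> legal
W mobility = 8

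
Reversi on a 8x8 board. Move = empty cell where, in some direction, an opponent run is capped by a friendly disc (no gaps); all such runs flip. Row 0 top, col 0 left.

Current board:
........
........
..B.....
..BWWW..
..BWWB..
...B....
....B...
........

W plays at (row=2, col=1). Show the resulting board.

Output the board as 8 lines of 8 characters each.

Answer: ........
........
.WB.....
..WWWW..
..BWWB..
...B....
....B...
........

Derivation:
Place W at (2,1); scan 8 dirs for brackets.
Dir NW: first cell '.' (not opp) -> no flip
Dir N: first cell '.' (not opp) -> no flip
Dir NE: first cell '.' (not opp) -> no flip
Dir W: first cell '.' (not opp) -> no flip
Dir E: opp run (2,2), next='.' -> no flip
Dir SW: first cell '.' (not opp) -> no flip
Dir S: first cell '.' (not opp) -> no flip
Dir SE: opp run (3,2) capped by W -> flip
All flips: (3,2)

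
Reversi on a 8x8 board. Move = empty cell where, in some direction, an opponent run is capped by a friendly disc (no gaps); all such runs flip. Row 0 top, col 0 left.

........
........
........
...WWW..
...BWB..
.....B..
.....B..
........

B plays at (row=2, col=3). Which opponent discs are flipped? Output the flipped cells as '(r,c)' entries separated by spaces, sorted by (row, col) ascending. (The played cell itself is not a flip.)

Answer: (3,3) (3,4)

Derivation:
Dir NW: first cell '.' (not opp) -> no flip
Dir N: first cell '.' (not opp) -> no flip
Dir NE: first cell '.' (not opp) -> no flip
Dir W: first cell '.' (not opp) -> no flip
Dir E: first cell '.' (not opp) -> no flip
Dir SW: first cell '.' (not opp) -> no flip
Dir S: opp run (3,3) capped by B -> flip
Dir SE: opp run (3,4) capped by B -> flip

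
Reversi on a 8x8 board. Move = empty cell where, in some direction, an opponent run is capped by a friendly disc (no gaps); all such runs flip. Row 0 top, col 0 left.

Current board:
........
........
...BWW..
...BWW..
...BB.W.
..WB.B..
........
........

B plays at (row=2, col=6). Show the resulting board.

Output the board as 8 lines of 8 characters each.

Answer: ........
........
...BBBB.
...BWB..
...BB.W.
..WB.B..
........
........

Derivation:
Place B at (2,6); scan 8 dirs for brackets.
Dir NW: first cell '.' (not opp) -> no flip
Dir N: first cell '.' (not opp) -> no flip
Dir NE: first cell '.' (not opp) -> no flip
Dir W: opp run (2,5) (2,4) capped by B -> flip
Dir E: first cell '.' (not opp) -> no flip
Dir SW: opp run (3,5) capped by B -> flip
Dir S: first cell '.' (not opp) -> no flip
Dir SE: first cell '.' (not opp) -> no flip
All flips: (2,4) (2,5) (3,5)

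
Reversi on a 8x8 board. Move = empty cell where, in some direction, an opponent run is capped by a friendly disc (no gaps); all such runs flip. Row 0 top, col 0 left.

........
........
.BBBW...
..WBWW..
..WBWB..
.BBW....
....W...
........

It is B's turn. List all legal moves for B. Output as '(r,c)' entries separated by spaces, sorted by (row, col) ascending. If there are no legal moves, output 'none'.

Answer: (1,5) (2,5) (3,1) (3,6) (4,1) (5,4) (5,5) (6,3)

Derivation:
(1,3): no bracket -> illegal
(1,4): no bracket -> illegal
(1,5): flips 1 -> legal
(2,5): flips 3 -> legal
(2,6): no bracket -> illegal
(3,1): flips 1 -> legal
(3,6): flips 2 -> legal
(4,1): flips 2 -> legal
(4,6): no bracket -> illegal
(5,4): flips 1 -> legal
(5,5): flips 1 -> legal
(6,2): no bracket -> illegal
(6,3): flips 1 -> legal
(6,5): no bracket -> illegal
(7,3): no bracket -> illegal
(7,4): no bracket -> illegal
(7,5): no bracket -> illegal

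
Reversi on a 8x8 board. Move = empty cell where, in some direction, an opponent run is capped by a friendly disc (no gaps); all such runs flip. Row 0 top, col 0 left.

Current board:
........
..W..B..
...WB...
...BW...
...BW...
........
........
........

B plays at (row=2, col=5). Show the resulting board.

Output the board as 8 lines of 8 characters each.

Place B at (2,5); scan 8 dirs for brackets.
Dir NW: first cell '.' (not opp) -> no flip
Dir N: first cell 'B' (not opp) -> no flip
Dir NE: first cell '.' (not opp) -> no flip
Dir W: first cell 'B' (not opp) -> no flip
Dir E: first cell '.' (not opp) -> no flip
Dir SW: opp run (3,4) capped by B -> flip
Dir S: first cell '.' (not opp) -> no flip
Dir SE: first cell '.' (not opp) -> no flip
All flips: (3,4)

Answer: ........
..W..B..
...WBB..
...BB...
...BW...
........
........
........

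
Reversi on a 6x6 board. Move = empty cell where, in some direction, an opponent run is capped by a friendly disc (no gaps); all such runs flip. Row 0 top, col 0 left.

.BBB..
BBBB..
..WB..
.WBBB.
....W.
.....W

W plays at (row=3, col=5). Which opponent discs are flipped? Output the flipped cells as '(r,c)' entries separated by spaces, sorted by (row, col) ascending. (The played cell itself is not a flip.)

Dir NW: first cell '.' (not opp) -> no flip
Dir N: first cell '.' (not opp) -> no flip
Dir NE: edge -> no flip
Dir W: opp run (3,4) (3,3) (3,2) capped by W -> flip
Dir E: edge -> no flip
Dir SW: first cell 'W' (not opp) -> no flip
Dir S: first cell '.' (not opp) -> no flip
Dir SE: edge -> no flip

Answer: (3,2) (3,3) (3,4)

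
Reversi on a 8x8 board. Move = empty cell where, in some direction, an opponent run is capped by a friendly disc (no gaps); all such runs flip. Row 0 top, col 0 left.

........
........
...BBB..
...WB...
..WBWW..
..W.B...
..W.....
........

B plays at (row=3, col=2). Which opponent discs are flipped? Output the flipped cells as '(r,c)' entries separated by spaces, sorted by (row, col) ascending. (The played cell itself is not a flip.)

Dir NW: first cell '.' (not opp) -> no flip
Dir N: first cell '.' (not opp) -> no flip
Dir NE: first cell 'B' (not opp) -> no flip
Dir W: first cell '.' (not opp) -> no flip
Dir E: opp run (3,3) capped by B -> flip
Dir SW: first cell '.' (not opp) -> no flip
Dir S: opp run (4,2) (5,2) (6,2), next='.' -> no flip
Dir SE: first cell 'B' (not opp) -> no flip

Answer: (3,3)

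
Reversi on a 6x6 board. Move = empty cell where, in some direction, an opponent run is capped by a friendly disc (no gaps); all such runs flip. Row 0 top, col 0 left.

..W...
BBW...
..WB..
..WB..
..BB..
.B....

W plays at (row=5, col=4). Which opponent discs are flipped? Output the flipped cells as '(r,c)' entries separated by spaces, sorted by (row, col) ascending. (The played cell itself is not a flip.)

Answer: (4,3)

Derivation:
Dir NW: opp run (4,3) capped by W -> flip
Dir N: first cell '.' (not opp) -> no flip
Dir NE: first cell '.' (not opp) -> no flip
Dir W: first cell '.' (not opp) -> no flip
Dir E: first cell '.' (not opp) -> no flip
Dir SW: edge -> no flip
Dir S: edge -> no flip
Dir SE: edge -> no flip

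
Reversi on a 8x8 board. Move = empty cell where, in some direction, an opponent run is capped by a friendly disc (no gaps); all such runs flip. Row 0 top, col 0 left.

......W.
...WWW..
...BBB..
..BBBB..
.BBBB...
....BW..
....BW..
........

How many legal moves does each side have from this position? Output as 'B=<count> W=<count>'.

Answer: B=8 W=11

Derivation:
-- B to move --
(0,2): flips 1 -> legal
(0,3): flips 2 -> legal
(0,4): flips 1 -> legal
(0,5): flips 2 -> legal
(0,7): no bracket -> illegal
(1,2): no bracket -> illegal
(1,6): no bracket -> illegal
(1,7): no bracket -> illegal
(2,2): no bracket -> illegal
(2,6): no bracket -> illegal
(4,5): no bracket -> illegal
(4,6): flips 1 -> legal
(5,6): flips 1 -> legal
(6,6): flips 2 -> legal
(7,4): no bracket -> illegal
(7,5): no bracket -> illegal
(7,6): flips 1 -> legal
B mobility = 8
-- W to move --
(1,2): no bracket -> illegal
(1,6): no bracket -> illegal
(2,1): flips 3 -> legal
(2,2): flips 2 -> legal
(2,6): no bracket -> illegal
(3,0): no bracket -> illegal
(3,1): no bracket -> illegal
(3,6): flips 1 -> legal
(4,0): no bracket -> illegal
(4,5): flips 2 -> legal
(4,6): flips 2 -> legal
(5,0): flips 3 -> legal
(5,1): flips 3 -> legal
(5,2): no bracket -> illegal
(5,3): flips 4 -> legal
(6,3): flips 1 -> legal
(7,3): flips 1 -> legal
(7,4): flips 5 -> legal
(7,5): no bracket -> illegal
W mobility = 11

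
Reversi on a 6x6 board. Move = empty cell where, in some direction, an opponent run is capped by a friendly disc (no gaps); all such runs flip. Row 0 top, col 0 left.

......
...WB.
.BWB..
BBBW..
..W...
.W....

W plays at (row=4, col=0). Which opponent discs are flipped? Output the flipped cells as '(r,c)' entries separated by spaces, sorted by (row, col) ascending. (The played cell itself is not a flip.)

Answer: (3,1)

Derivation:
Dir NW: edge -> no flip
Dir N: opp run (3,0), next='.' -> no flip
Dir NE: opp run (3,1) capped by W -> flip
Dir W: edge -> no flip
Dir E: first cell '.' (not opp) -> no flip
Dir SW: edge -> no flip
Dir S: first cell '.' (not opp) -> no flip
Dir SE: first cell 'W' (not opp) -> no flip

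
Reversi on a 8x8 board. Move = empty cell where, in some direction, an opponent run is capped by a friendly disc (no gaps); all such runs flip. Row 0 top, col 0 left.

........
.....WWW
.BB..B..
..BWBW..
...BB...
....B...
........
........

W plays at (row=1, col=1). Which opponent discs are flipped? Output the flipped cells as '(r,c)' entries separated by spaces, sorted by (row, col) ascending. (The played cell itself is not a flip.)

Dir NW: first cell '.' (not opp) -> no flip
Dir N: first cell '.' (not opp) -> no flip
Dir NE: first cell '.' (not opp) -> no flip
Dir W: first cell '.' (not opp) -> no flip
Dir E: first cell '.' (not opp) -> no flip
Dir SW: first cell '.' (not opp) -> no flip
Dir S: opp run (2,1), next='.' -> no flip
Dir SE: opp run (2,2) capped by W -> flip

Answer: (2,2)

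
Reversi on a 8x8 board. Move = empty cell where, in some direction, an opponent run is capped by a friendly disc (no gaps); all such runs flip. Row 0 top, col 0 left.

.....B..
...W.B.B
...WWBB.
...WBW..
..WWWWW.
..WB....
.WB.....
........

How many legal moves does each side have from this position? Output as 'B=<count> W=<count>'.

Answer: B=13 W=8

Derivation:
-- B to move --
(0,2): no bracket -> illegal
(0,3): flips 4 -> legal
(0,4): no bracket -> illegal
(1,2): flips 1 -> legal
(1,4): flips 1 -> legal
(2,2): flips 2 -> legal
(3,1): flips 1 -> legal
(3,2): flips 3 -> legal
(3,6): flips 1 -> legal
(3,7): no bracket -> illegal
(4,1): no bracket -> illegal
(4,7): no bracket -> illegal
(5,0): no bracket -> illegal
(5,1): flips 4 -> legal
(5,4): flips 1 -> legal
(5,5): flips 2 -> legal
(5,6): flips 1 -> legal
(5,7): no bracket -> illegal
(6,0): flips 1 -> legal
(6,3): no bracket -> illegal
(7,0): flips 3 -> legal
(7,1): no bracket -> illegal
(7,2): no bracket -> illegal
B mobility = 13
-- W to move --
(0,4): no bracket -> illegal
(0,6): flips 1 -> legal
(0,7): no bracket -> illegal
(1,4): no bracket -> illegal
(1,6): flips 2 -> legal
(2,7): flips 2 -> legal
(3,6): no bracket -> illegal
(3,7): no bracket -> illegal
(5,1): no bracket -> illegal
(5,4): flips 1 -> legal
(6,3): flips 2 -> legal
(6,4): flips 1 -> legal
(7,1): flips 2 -> legal
(7,2): flips 1 -> legal
(7,3): no bracket -> illegal
W mobility = 8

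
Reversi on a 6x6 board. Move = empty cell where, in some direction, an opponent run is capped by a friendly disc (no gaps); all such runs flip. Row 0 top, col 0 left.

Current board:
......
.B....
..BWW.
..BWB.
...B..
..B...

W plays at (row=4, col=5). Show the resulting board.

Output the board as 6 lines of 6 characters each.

Answer: ......
.B....
..BWW.
..BWW.
...B.W
..B...

Derivation:
Place W at (4,5); scan 8 dirs for brackets.
Dir NW: opp run (3,4) capped by W -> flip
Dir N: first cell '.' (not opp) -> no flip
Dir NE: edge -> no flip
Dir W: first cell '.' (not opp) -> no flip
Dir E: edge -> no flip
Dir SW: first cell '.' (not opp) -> no flip
Dir S: first cell '.' (not opp) -> no flip
Dir SE: edge -> no flip
All flips: (3,4)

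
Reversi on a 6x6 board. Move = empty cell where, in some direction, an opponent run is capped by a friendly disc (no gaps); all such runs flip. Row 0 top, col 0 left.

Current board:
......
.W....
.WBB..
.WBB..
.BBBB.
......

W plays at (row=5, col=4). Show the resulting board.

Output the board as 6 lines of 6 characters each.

Place W at (5,4); scan 8 dirs for brackets.
Dir NW: opp run (4,3) (3,2) capped by W -> flip
Dir N: opp run (4,4), next='.' -> no flip
Dir NE: first cell '.' (not opp) -> no flip
Dir W: first cell '.' (not opp) -> no flip
Dir E: first cell '.' (not opp) -> no flip
Dir SW: edge -> no flip
Dir S: edge -> no flip
Dir SE: edge -> no flip
All flips: (3,2) (4,3)

Answer: ......
.W....
.WBB..
.WWB..
.BBWB.
....W.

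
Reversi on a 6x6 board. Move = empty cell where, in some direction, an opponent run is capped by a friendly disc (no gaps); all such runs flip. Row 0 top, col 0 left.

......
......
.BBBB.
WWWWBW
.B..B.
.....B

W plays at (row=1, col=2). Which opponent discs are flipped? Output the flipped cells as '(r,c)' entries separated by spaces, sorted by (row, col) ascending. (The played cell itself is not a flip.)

Answer: (2,1) (2,2)

Derivation:
Dir NW: first cell '.' (not opp) -> no flip
Dir N: first cell '.' (not opp) -> no flip
Dir NE: first cell '.' (not opp) -> no flip
Dir W: first cell '.' (not opp) -> no flip
Dir E: first cell '.' (not opp) -> no flip
Dir SW: opp run (2,1) capped by W -> flip
Dir S: opp run (2,2) capped by W -> flip
Dir SE: opp run (2,3) (3,4), next='.' -> no flip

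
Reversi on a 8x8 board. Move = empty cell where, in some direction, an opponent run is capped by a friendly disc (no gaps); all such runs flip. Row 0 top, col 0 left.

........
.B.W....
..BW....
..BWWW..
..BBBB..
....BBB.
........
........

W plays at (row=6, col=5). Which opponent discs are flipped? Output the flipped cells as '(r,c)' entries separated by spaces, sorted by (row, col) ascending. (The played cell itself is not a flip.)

Dir NW: opp run (5,4) (4,3) (3,2), next='.' -> no flip
Dir N: opp run (5,5) (4,5) capped by W -> flip
Dir NE: opp run (5,6), next='.' -> no flip
Dir W: first cell '.' (not opp) -> no flip
Dir E: first cell '.' (not opp) -> no flip
Dir SW: first cell '.' (not opp) -> no flip
Dir S: first cell '.' (not opp) -> no flip
Dir SE: first cell '.' (not opp) -> no flip

Answer: (4,5) (5,5)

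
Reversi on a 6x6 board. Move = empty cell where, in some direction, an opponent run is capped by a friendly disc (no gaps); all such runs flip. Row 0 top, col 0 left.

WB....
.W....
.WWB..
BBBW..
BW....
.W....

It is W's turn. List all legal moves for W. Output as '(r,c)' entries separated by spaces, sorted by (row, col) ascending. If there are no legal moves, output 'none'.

(0,2): flips 1 -> legal
(1,0): no bracket -> illegal
(1,2): no bracket -> illegal
(1,3): flips 1 -> legal
(1,4): flips 2 -> legal
(2,0): no bracket -> illegal
(2,4): flips 1 -> legal
(3,4): no bracket -> illegal
(4,2): flips 1 -> legal
(4,3): flips 1 -> legal
(5,0): no bracket -> illegal

Answer: (0,2) (1,3) (1,4) (2,4) (4,2) (4,3)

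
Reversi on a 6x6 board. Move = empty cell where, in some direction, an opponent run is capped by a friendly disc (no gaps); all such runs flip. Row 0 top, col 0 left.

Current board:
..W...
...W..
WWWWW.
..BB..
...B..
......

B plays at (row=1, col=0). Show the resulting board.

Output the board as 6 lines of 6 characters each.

Answer: ..W...
B..W..
WBWWW.
..BB..
...B..
......

Derivation:
Place B at (1,0); scan 8 dirs for brackets.
Dir NW: edge -> no flip
Dir N: first cell '.' (not opp) -> no flip
Dir NE: first cell '.' (not opp) -> no flip
Dir W: edge -> no flip
Dir E: first cell '.' (not opp) -> no flip
Dir SW: edge -> no flip
Dir S: opp run (2,0), next='.' -> no flip
Dir SE: opp run (2,1) capped by B -> flip
All flips: (2,1)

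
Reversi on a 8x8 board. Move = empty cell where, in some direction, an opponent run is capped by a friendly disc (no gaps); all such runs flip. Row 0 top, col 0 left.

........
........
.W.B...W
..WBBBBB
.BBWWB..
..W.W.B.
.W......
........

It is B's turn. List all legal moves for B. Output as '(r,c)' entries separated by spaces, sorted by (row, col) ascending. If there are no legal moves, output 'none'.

(1,0): no bracket -> illegal
(1,1): no bracket -> illegal
(1,2): no bracket -> illegal
(1,6): no bracket -> illegal
(1,7): flips 1 -> legal
(2,0): no bracket -> illegal
(2,2): flips 1 -> legal
(2,6): no bracket -> illegal
(3,0): no bracket -> illegal
(3,1): flips 1 -> legal
(5,0): no bracket -> illegal
(5,1): no bracket -> illegal
(5,3): flips 2 -> legal
(5,5): flips 1 -> legal
(6,0): no bracket -> illegal
(6,2): flips 1 -> legal
(6,3): flips 2 -> legal
(6,4): flips 2 -> legal
(6,5): no bracket -> illegal
(7,0): flips 3 -> legal
(7,1): no bracket -> illegal
(7,2): no bracket -> illegal

Answer: (1,7) (2,2) (3,1) (5,3) (5,5) (6,2) (6,3) (6,4) (7,0)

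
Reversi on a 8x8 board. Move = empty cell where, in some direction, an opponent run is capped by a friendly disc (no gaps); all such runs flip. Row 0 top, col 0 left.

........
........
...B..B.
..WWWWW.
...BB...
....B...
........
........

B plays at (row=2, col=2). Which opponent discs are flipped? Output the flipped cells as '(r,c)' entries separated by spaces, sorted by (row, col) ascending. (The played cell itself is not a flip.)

Answer: (3,3)

Derivation:
Dir NW: first cell '.' (not opp) -> no flip
Dir N: first cell '.' (not opp) -> no flip
Dir NE: first cell '.' (not opp) -> no flip
Dir W: first cell '.' (not opp) -> no flip
Dir E: first cell 'B' (not opp) -> no flip
Dir SW: first cell '.' (not opp) -> no flip
Dir S: opp run (3,2), next='.' -> no flip
Dir SE: opp run (3,3) capped by B -> flip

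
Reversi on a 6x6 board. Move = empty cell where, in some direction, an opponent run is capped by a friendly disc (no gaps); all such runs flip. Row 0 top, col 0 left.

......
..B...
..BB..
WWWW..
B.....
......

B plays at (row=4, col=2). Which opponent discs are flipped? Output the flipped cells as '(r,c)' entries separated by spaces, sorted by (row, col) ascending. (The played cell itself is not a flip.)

Dir NW: opp run (3,1), next='.' -> no flip
Dir N: opp run (3,2) capped by B -> flip
Dir NE: opp run (3,3), next='.' -> no flip
Dir W: first cell '.' (not opp) -> no flip
Dir E: first cell '.' (not opp) -> no flip
Dir SW: first cell '.' (not opp) -> no flip
Dir S: first cell '.' (not opp) -> no flip
Dir SE: first cell '.' (not opp) -> no flip

Answer: (3,2)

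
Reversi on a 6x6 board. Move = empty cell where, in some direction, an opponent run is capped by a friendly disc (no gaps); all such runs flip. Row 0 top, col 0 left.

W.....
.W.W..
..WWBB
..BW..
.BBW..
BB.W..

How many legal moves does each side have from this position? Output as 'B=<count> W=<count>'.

Answer: B=7 W=6

Derivation:
-- B to move --
(0,1): no bracket -> illegal
(0,2): flips 1 -> legal
(0,3): no bracket -> illegal
(0,4): no bracket -> illegal
(1,0): no bracket -> illegal
(1,2): flips 1 -> legal
(1,4): flips 1 -> legal
(2,0): no bracket -> illegal
(2,1): flips 2 -> legal
(3,1): no bracket -> illegal
(3,4): flips 1 -> legal
(4,4): flips 1 -> legal
(5,2): no bracket -> illegal
(5,4): flips 1 -> legal
B mobility = 7
-- W to move --
(1,4): no bracket -> illegal
(1,5): flips 1 -> legal
(2,1): flips 1 -> legal
(3,0): no bracket -> illegal
(3,1): flips 2 -> legal
(3,4): no bracket -> illegal
(3,5): flips 1 -> legal
(4,0): flips 2 -> legal
(5,2): flips 2 -> legal
W mobility = 6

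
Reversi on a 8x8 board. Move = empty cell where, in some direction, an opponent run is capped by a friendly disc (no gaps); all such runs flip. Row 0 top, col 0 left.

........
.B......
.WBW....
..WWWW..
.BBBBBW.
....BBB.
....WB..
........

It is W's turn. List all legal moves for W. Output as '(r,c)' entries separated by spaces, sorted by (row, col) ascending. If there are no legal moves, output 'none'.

(0,0): flips 2 -> legal
(0,1): flips 1 -> legal
(0,2): no bracket -> illegal
(1,0): no bracket -> illegal
(1,2): flips 1 -> legal
(1,3): no bracket -> illegal
(2,0): no bracket -> illegal
(3,0): no bracket -> illegal
(3,1): no bracket -> illegal
(3,6): no bracket -> illegal
(4,0): flips 5 -> legal
(4,7): no bracket -> illegal
(5,0): flips 1 -> legal
(5,1): flips 1 -> legal
(5,2): flips 2 -> legal
(5,3): flips 2 -> legal
(5,7): no bracket -> illegal
(6,3): no bracket -> illegal
(6,6): flips 4 -> legal
(6,7): flips 2 -> legal
(7,4): no bracket -> illegal
(7,5): flips 3 -> legal
(7,6): flips 3 -> legal

Answer: (0,0) (0,1) (1,2) (4,0) (5,0) (5,1) (5,2) (5,3) (6,6) (6,7) (7,5) (7,6)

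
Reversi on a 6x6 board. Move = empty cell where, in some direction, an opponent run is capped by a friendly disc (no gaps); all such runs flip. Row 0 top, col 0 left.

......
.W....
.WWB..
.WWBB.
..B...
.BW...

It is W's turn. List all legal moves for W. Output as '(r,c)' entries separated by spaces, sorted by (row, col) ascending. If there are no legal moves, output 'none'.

(1,2): no bracket -> illegal
(1,3): no bracket -> illegal
(1,4): flips 1 -> legal
(2,4): flips 1 -> legal
(2,5): no bracket -> illegal
(3,5): flips 2 -> legal
(4,0): no bracket -> illegal
(4,1): no bracket -> illegal
(4,3): no bracket -> illegal
(4,4): flips 1 -> legal
(4,5): no bracket -> illegal
(5,0): flips 1 -> legal
(5,3): flips 1 -> legal

Answer: (1,4) (2,4) (3,5) (4,4) (5,0) (5,3)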